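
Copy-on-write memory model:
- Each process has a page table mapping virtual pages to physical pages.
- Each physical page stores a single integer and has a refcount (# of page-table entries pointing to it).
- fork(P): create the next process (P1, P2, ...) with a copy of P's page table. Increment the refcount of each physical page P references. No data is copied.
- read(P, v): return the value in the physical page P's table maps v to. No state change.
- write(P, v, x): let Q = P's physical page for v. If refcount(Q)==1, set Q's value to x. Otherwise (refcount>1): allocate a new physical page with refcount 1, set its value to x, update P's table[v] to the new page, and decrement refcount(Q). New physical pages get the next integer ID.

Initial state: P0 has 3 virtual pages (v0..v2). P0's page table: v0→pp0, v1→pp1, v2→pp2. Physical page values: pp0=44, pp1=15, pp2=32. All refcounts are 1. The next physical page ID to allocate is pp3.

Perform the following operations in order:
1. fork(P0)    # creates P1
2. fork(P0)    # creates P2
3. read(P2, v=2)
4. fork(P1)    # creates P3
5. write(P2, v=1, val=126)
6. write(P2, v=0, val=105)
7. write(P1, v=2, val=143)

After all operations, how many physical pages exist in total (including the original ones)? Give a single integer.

Op 1: fork(P0) -> P1. 3 ppages; refcounts: pp0:2 pp1:2 pp2:2
Op 2: fork(P0) -> P2. 3 ppages; refcounts: pp0:3 pp1:3 pp2:3
Op 3: read(P2, v2) -> 32. No state change.
Op 4: fork(P1) -> P3. 3 ppages; refcounts: pp0:4 pp1:4 pp2:4
Op 5: write(P2, v1, 126). refcount(pp1)=4>1 -> COPY to pp3. 4 ppages; refcounts: pp0:4 pp1:3 pp2:4 pp3:1
Op 6: write(P2, v0, 105). refcount(pp0)=4>1 -> COPY to pp4. 5 ppages; refcounts: pp0:3 pp1:3 pp2:4 pp3:1 pp4:1
Op 7: write(P1, v2, 143). refcount(pp2)=4>1 -> COPY to pp5. 6 ppages; refcounts: pp0:3 pp1:3 pp2:3 pp3:1 pp4:1 pp5:1

Answer: 6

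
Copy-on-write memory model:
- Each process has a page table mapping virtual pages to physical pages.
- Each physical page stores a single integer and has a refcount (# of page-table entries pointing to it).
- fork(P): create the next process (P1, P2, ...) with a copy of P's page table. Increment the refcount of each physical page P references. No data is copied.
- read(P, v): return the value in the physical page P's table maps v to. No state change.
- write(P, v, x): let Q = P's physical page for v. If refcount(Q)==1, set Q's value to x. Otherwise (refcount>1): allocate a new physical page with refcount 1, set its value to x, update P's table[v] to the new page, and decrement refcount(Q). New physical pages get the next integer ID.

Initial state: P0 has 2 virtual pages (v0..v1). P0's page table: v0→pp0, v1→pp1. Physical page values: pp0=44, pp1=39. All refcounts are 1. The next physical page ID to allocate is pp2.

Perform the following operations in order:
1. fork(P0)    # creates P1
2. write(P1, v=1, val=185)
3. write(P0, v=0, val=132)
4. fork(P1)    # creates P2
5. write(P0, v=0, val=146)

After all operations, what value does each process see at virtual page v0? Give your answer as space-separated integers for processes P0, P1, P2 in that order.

Answer: 146 44 44

Derivation:
Op 1: fork(P0) -> P1. 2 ppages; refcounts: pp0:2 pp1:2
Op 2: write(P1, v1, 185). refcount(pp1)=2>1 -> COPY to pp2. 3 ppages; refcounts: pp0:2 pp1:1 pp2:1
Op 3: write(P0, v0, 132). refcount(pp0)=2>1 -> COPY to pp3. 4 ppages; refcounts: pp0:1 pp1:1 pp2:1 pp3:1
Op 4: fork(P1) -> P2. 4 ppages; refcounts: pp0:2 pp1:1 pp2:2 pp3:1
Op 5: write(P0, v0, 146). refcount(pp3)=1 -> write in place. 4 ppages; refcounts: pp0:2 pp1:1 pp2:2 pp3:1
P0: v0 -> pp3 = 146
P1: v0 -> pp0 = 44
P2: v0 -> pp0 = 44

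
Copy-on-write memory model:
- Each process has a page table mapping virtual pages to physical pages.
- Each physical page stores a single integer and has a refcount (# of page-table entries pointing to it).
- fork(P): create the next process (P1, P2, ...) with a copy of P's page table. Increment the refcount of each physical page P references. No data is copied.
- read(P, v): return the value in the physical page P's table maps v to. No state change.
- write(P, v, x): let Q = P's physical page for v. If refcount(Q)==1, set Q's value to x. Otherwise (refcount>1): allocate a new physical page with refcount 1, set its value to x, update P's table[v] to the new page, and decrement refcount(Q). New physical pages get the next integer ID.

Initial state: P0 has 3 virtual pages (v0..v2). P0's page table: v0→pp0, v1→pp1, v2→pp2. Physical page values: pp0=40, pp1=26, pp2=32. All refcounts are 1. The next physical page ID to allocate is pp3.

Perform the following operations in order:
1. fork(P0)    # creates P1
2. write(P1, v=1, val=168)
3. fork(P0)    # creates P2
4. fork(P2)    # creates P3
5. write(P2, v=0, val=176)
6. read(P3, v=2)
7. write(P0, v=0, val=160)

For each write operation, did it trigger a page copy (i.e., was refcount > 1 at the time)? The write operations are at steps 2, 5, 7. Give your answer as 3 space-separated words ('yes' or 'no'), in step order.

Op 1: fork(P0) -> P1. 3 ppages; refcounts: pp0:2 pp1:2 pp2:2
Op 2: write(P1, v1, 168). refcount(pp1)=2>1 -> COPY to pp3. 4 ppages; refcounts: pp0:2 pp1:1 pp2:2 pp3:1
Op 3: fork(P0) -> P2. 4 ppages; refcounts: pp0:3 pp1:2 pp2:3 pp3:1
Op 4: fork(P2) -> P3. 4 ppages; refcounts: pp0:4 pp1:3 pp2:4 pp3:1
Op 5: write(P2, v0, 176). refcount(pp0)=4>1 -> COPY to pp4. 5 ppages; refcounts: pp0:3 pp1:3 pp2:4 pp3:1 pp4:1
Op 6: read(P3, v2) -> 32. No state change.
Op 7: write(P0, v0, 160). refcount(pp0)=3>1 -> COPY to pp5. 6 ppages; refcounts: pp0:2 pp1:3 pp2:4 pp3:1 pp4:1 pp5:1

yes yes yes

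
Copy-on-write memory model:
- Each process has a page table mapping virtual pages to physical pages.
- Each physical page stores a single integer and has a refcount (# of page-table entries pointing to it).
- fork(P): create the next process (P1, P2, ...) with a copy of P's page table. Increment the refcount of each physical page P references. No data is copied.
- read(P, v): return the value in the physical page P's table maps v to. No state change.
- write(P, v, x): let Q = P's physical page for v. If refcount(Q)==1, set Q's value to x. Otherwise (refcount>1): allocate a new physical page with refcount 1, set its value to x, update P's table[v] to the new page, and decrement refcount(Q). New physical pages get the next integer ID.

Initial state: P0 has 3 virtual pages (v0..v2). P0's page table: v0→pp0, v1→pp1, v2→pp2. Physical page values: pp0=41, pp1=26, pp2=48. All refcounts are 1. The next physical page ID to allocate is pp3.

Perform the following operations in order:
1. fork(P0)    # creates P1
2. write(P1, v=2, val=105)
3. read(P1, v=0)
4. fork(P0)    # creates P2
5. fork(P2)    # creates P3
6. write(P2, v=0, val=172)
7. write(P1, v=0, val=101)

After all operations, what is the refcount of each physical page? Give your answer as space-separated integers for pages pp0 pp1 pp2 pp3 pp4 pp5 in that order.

Answer: 2 4 3 1 1 1

Derivation:
Op 1: fork(P0) -> P1. 3 ppages; refcounts: pp0:2 pp1:2 pp2:2
Op 2: write(P1, v2, 105). refcount(pp2)=2>1 -> COPY to pp3. 4 ppages; refcounts: pp0:2 pp1:2 pp2:1 pp3:1
Op 3: read(P1, v0) -> 41. No state change.
Op 4: fork(P0) -> P2. 4 ppages; refcounts: pp0:3 pp1:3 pp2:2 pp3:1
Op 5: fork(P2) -> P3. 4 ppages; refcounts: pp0:4 pp1:4 pp2:3 pp3:1
Op 6: write(P2, v0, 172). refcount(pp0)=4>1 -> COPY to pp4. 5 ppages; refcounts: pp0:3 pp1:4 pp2:3 pp3:1 pp4:1
Op 7: write(P1, v0, 101). refcount(pp0)=3>1 -> COPY to pp5. 6 ppages; refcounts: pp0:2 pp1:4 pp2:3 pp3:1 pp4:1 pp5:1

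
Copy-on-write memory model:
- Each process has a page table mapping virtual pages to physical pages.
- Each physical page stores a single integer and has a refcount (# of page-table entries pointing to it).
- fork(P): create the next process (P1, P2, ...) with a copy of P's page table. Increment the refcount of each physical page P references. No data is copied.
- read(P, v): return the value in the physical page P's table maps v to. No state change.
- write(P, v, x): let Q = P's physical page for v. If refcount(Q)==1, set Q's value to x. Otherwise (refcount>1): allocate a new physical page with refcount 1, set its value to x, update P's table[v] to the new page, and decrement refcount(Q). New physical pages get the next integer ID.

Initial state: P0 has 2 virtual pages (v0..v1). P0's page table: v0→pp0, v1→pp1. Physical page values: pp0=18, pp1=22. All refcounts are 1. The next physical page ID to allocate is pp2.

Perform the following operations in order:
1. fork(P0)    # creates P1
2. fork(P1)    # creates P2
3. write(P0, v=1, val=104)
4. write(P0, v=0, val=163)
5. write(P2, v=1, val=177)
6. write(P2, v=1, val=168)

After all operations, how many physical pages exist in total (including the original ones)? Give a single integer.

Op 1: fork(P0) -> P1. 2 ppages; refcounts: pp0:2 pp1:2
Op 2: fork(P1) -> P2. 2 ppages; refcounts: pp0:3 pp1:3
Op 3: write(P0, v1, 104). refcount(pp1)=3>1 -> COPY to pp2. 3 ppages; refcounts: pp0:3 pp1:2 pp2:1
Op 4: write(P0, v0, 163). refcount(pp0)=3>1 -> COPY to pp3. 4 ppages; refcounts: pp0:2 pp1:2 pp2:1 pp3:1
Op 5: write(P2, v1, 177). refcount(pp1)=2>1 -> COPY to pp4. 5 ppages; refcounts: pp0:2 pp1:1 pp2:1 pp3:1 pp4:1
Op 6: write(P2, v1, 168). refcount(pp4)=1 -> write in place. 5 ppages; refcounts: pp0:2 pp1:1 pp2:1 pp3:1 pp4:1

Answer: 5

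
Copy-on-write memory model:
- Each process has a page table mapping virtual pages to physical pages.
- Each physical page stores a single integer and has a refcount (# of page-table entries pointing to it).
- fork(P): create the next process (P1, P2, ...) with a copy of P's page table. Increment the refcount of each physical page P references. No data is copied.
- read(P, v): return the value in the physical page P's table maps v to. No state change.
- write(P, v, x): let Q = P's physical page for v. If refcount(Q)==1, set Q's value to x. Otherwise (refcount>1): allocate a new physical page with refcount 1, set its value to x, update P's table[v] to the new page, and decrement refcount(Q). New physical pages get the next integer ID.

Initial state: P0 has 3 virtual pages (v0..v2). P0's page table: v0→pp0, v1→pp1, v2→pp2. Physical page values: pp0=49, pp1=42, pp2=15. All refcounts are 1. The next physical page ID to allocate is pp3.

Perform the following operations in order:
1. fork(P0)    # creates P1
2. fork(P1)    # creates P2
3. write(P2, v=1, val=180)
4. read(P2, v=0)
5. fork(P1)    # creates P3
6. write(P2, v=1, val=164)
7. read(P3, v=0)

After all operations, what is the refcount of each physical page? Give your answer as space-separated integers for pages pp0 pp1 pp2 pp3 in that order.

Answer: 4 3 4 1

Derivation:
Op 1: fork(P0) -> P1. 3 ppages; refcounts: pp0:2 pp1:2 pp2:2
Op 2: fork(P1) -> P2. 3 ppages; refcounts: pp0:3 pp1:3 pp2:3
Op 3: write(P2, v1, 180). refcount(pp1)=3>1 -> COPY to pp3. 4 ppages; refcounts: pp0:3 pp1:2 pp2:3 pp3:1
Op 4: read(P2, v0) -> 49. No state change.
Op 5: fork(P1) -> P3. 4 ppages; refcounts: pp0:4 pp1:3 pp2:4 pp3:1
Op 6: write(P2, v1, 164). refcount(pp3)=1 -> write in place. 4 ppages; refcounts: pp0:4 pp1:3 pp2:4 pp3:1
Op 7: read(P3, v0) -> 49. No state change.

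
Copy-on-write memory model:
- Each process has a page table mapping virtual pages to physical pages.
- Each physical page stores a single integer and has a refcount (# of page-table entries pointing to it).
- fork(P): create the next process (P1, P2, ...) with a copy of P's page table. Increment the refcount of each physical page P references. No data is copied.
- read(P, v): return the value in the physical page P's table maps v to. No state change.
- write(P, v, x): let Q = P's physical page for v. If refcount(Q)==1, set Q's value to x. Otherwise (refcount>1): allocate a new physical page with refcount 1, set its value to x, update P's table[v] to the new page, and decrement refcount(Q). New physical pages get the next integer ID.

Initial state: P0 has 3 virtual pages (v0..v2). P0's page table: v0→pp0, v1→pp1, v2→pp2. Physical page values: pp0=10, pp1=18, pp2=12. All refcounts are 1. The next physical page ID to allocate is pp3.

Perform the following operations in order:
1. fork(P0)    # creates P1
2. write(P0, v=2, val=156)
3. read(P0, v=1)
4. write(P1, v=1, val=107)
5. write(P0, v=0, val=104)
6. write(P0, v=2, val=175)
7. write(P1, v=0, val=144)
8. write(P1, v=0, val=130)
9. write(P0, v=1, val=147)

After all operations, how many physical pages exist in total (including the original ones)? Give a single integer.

Answer: 6

Derivation:
Op 1: fork(P0) -> P1. 3 ppages; refcounts: pp0:2 pp1:2 pp2:2
Op 2: write(P0, v2, 156). refcount(pp2)=2>1 -> COPY to pp3. 4 ppages; refcounts: pp0:2 pp1:2 pp2:1 pp3:1
Op 3: read(P0, v1) -> 18. No state change.
Op 4: write(P1, v1, 107). refcount(pp1)=2>1 -> COPY to pp4. 5 ppages; refcounts: pp0:2 pp1:1 pp2:1 pp3:1 pp4:1
Op 5: write(P0, v0, 104). refcount(pp0)=2>1 -> COPY to pp5. 6 ppages; refcounts: pp0:1 pp1:1 pp2:1 pp3:1 pp4:1 pp5:1
Op 6: write(P0, v2, 175). refcount(pp3)=1 -> write in place. 6 ppages; refcounts: pp0:1 pp1:1 pp2:1 pp3:1 pp4:1 pp5:1
Op 7: write(P1, v0, 144). refcount(pp0)=1 -> write in place. 6 ppages; refcounts: pp0:1 pp1:1 pp2:1 pp3:1 pp4:1 pp5:1
Op 8: write(P1, v0, 130). refcount(pp0)=1 -> write in place. 6 ppages; refcounts: pp0:1 pp1:1 pp2:1 pp3:1 pp4:1 pp5:1
Op 9: write(P0, v1, 147). refcount(pp1)=1 -> write in place. 6 ppages; refcounts: pp0:1 pp1:1 pp2:1 pp3:1 pp4:1 pp5:1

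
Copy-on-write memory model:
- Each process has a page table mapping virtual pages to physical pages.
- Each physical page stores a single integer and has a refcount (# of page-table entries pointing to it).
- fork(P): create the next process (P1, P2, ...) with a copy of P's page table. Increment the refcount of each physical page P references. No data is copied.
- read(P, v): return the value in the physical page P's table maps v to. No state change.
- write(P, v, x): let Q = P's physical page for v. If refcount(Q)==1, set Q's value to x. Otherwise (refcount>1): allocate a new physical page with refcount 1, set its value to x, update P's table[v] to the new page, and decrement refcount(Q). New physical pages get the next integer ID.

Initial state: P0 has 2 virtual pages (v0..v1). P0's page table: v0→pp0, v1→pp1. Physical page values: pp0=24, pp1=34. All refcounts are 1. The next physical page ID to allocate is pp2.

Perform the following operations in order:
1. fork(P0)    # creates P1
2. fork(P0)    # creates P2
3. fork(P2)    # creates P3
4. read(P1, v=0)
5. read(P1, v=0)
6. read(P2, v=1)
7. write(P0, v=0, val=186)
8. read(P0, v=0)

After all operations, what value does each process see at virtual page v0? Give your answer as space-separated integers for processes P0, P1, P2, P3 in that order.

Op 1: fork(P0) -> P1. 2 ppages; refcounts: pp0:2 pp1:2
Op 2: fork(P0) -> P2. 2 ppages; refcounts: pp0:3 pp1:3
Op 3: fork(P2) -> P3. 2 ppages; refcounts: pp0:4 pp1:4
Op 4: read(P1, v0) -> 24. No state change.
Op 5: read(P1, v0) -> 24. No state change.
Op 6: read(P2, v1) -> 34. No state change.
Op 7: write(P0, v0, 186). refcount(pp0)=4>1 -> COPY to pp2. 3 ppages; refcounts: pp0:3 pp1:4 pp2:1
Op 8: read(P0, v0) -> 186. No state change.
P0: v0 -> pp2 = 186
P1: v0 -> pp0 = 24
P2: v0 -> pp0 = 24
P3: v0 -> pp0 = 24

Answer: 186 24 24 24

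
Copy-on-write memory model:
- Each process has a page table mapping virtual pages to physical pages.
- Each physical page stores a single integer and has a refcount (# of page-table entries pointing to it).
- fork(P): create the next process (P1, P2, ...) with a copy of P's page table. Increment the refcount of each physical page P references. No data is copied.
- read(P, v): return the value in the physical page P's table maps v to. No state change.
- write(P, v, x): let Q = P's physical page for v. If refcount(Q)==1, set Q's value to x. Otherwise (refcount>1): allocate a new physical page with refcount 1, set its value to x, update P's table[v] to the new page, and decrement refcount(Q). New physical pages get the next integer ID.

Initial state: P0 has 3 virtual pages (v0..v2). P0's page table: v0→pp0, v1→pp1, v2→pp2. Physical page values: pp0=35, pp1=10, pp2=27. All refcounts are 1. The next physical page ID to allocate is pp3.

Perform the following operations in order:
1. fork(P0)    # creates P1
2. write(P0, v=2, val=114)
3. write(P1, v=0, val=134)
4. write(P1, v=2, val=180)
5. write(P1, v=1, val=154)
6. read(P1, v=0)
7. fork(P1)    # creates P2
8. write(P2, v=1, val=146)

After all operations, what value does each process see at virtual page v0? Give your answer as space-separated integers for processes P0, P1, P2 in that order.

Answer: 35 134 134

Derivation:
Op 1: fork(P0) -> P1. 3 ppages; refcounts: pp0:2 pp1:2 pp2:2
Op 2: write(P0, v2, 114). refcount(pp2)=2>1 -> COPY to pp3. 4 ppages; refcounts: pp0:2 pp1:2 pp2:1 pp3:1
Op 3: write(P1, v0, 134). refcount(pp0)=2>1 -> COPY to pp4. 5 ppages; refcounts: pp0:1 pp1:2 pp2:1 pp3:1 pp4:1
Op 4: write(P1, v2, 180). refcount(pp2)=1 -> write in place. 5 ppages; refcounts: pp0:1 pp1:2 pp2:1 pp3:1 pp4:1
Op 5: write(P1, v1, 154). refcount(pp1)=2>1 -> COPY to pp5. 6 ppages; refcounts: pp0:1 pp1:1 pp2:1 pp3:1 pp4:1 pp5:1
Op 6: read(P1, v0) -> 134. No state change.
Op 7: fork(P1) -> P2. 6 ppages; refcounts: pp0:1 pp1:1 pp2:2 pp3:1 pp4:2 pp5:2
Op 8: write(P2, v1, 146). refcount(pp5)=2>1 -> COPY to pp6. 7 ppages; refcounts: pp0:1 pp1:1 pp2:2 pp3:1 pp4:2 pp5:1 pp6:1
P0: v0 -> pp0 = 35
P1: v0 -> pp4 = 134
P2: v0 -> pp4 = 134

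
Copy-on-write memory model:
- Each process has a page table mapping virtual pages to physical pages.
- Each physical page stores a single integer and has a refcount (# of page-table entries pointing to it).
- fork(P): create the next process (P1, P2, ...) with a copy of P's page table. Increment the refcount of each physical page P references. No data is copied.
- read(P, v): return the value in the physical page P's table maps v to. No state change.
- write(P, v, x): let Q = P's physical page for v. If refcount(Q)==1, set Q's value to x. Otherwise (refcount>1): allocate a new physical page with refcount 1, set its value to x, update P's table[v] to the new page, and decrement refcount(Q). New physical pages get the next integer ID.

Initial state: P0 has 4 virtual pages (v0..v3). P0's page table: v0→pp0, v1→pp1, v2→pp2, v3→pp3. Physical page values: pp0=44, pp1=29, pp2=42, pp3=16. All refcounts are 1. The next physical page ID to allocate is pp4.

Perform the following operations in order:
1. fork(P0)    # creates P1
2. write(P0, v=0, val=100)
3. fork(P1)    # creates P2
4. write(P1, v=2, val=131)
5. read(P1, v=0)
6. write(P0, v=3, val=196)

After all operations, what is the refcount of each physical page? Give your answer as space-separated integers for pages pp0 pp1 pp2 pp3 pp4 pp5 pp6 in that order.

Answer: 2 3 2 2 1 1 1

Derivation:
Op 1: fork(P0) -> P1. 4 ppages; refcounts: pp0:2 pp1:2 pp2:2 pp3:2
Op 2: write(P0, v0, 100). refcount(pp0)=2>1 -> COPY to pp4. 5 ppages; refcounts: pp0:1 pp1:2 pp2:2 pp3:2 pp4:1
Op 3: fork(P1) -> P2. 5 ppages; refcounts: pp0:2 pp1:3 pp2:3 pp3:3 pp4:1
Op 4: write(P1, v2, 131). refcount(pp2)=3>1 -> COPY to pp5. 6 ppages; refcounts: pp0:2 pp1:3 pp2:2 pp3:3 pp4:1 pp5:1
Op 5: read(P1, v0) -> 44. No state change.
Op 6: write(P0, v3, 196). refcount(pp3)=3>1 -> COPY to pp6. 7 ppages; refcounts: pp0:2 pp1:3 pp2:2 pp3:2 pp4:1 pp5:1 pp6:1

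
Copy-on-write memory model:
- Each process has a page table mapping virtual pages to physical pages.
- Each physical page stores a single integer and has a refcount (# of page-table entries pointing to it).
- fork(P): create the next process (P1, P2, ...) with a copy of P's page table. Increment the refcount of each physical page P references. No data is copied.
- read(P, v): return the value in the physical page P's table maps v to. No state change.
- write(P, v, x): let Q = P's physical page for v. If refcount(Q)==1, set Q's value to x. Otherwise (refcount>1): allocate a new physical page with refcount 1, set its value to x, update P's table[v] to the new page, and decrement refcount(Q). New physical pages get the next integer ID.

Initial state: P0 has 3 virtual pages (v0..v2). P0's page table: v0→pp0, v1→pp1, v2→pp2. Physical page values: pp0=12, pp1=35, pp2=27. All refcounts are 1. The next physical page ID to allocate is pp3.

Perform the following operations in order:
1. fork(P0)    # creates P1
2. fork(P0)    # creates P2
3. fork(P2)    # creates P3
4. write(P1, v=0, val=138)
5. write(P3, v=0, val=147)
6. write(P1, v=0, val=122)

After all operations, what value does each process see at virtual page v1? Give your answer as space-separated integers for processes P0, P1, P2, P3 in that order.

Op 1: fork(P0) -> P1. 3 ppages; refcounts: pp0:2 pp1:2 pp2:2
Op 2: fork(P0) -> P2. 3 ppages; refcounts: pp0:3 pp1:3 pp2:3
Op 3: fork(P2) -> P3. 3 ppages; refcounts: pp0:4 pp1:4 pp2:4
Op 4: write(P1, v0, 138). refcount(pp0)=4>1 -> COPY to pp3. 4 ppages; refcounts: pp0:3 pp1:4 pp2:4 pp3:1
Op 5: write(P3, v0, 147). refcount(pp0)=3>1 -> COPY to pp4. 5 ppages; refcounts: pp0:2 pp1:4 pp2:4 pp3:1 pp4:1
Op 6: write(P1, v0, 122). refcount(pp3)=1 -> write in place. 5 ppages; refcounts: pp0:2 pp1:4 pp2:4 pp3:1 pp4:1
P0: v1 -> pp1 = 35
P1: v1 -> pp1 = 35
P2: v1 -> pp1 = 35
P3: v1 -> pp1 = 35

Answer: 35 35 35 35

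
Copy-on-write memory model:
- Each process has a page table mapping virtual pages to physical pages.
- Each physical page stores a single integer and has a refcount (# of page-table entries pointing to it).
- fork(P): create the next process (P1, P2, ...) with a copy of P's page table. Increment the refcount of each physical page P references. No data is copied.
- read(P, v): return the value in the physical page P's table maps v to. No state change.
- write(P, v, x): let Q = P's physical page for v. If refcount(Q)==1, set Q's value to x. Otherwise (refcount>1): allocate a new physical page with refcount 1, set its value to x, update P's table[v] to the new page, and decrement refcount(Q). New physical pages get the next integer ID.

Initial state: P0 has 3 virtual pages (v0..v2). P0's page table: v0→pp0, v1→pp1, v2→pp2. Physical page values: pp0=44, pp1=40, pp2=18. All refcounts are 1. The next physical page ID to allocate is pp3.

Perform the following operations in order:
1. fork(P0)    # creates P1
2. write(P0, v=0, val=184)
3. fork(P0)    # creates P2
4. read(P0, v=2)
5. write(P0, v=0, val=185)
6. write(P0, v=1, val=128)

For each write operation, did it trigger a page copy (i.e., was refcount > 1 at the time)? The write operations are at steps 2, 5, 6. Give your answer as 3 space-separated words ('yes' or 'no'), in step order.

Op 1: fork(P0) -> P1. 3 ppages; refcounts: pp0:2 pp1:2 pp2:2
Op 2: write(P0, v0, 184). refcount(pp0)=2>1 -> COPY to pp3. 4 ppages; refcounts: pp0:1 pp1:2 pp2:2 pp3:1
Op 3: fork(P0) -> P2. 4 ppages; refcounts: pp0:1 pp1:3 pp2:3 pp3:2
Op 4: read(P0, v2) -> 18. No state change.
Op 5: write(P0, v0, 185). refcount(pp3)=2>1 -> COPY to pp4. 5 ppages; refcounts: pp0:1 pp1:3 pp2:3 pp3:1 pp4:1
Op 6: write(P0, v1, 128). refcount(pp1)=3>1 -> COPY to pp5. 6 ppages; refcounts: pp0:1 pp1:2 pp2:3 pp3:1 pp4:1 pp5:1

yes yes yes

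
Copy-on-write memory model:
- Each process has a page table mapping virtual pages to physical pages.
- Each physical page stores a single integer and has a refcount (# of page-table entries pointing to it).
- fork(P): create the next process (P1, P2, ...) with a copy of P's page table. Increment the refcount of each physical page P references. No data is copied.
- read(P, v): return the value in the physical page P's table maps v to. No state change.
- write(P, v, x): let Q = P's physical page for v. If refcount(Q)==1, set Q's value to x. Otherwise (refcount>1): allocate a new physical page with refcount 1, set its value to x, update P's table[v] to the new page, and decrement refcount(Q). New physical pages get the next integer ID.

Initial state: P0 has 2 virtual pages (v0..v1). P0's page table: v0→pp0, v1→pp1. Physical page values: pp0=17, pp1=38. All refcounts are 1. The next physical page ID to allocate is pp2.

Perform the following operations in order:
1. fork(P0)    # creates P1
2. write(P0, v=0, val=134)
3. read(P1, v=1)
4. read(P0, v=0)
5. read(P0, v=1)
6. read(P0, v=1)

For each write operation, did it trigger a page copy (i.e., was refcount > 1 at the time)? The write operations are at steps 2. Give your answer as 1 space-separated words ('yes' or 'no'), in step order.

Op 1: fork(P0) -> P1. 2 ppages; refcounts: pp0:2 pp1:2
Op 2: write(P0, v0, 134). refcount(pp0)=2>1 -> COPY to pp2. 3 ppages; refcounts: pp0:1 pp1:2 pp2:1
Op 3: read(P1, v1) -> 38. No state change.
Op 4: read(P0, v0) -> 134. No state change.
Op 5: read(P0, v1) -> 38. No state change.
Op 6: read(P0, v1) -> 38. No state change.

yes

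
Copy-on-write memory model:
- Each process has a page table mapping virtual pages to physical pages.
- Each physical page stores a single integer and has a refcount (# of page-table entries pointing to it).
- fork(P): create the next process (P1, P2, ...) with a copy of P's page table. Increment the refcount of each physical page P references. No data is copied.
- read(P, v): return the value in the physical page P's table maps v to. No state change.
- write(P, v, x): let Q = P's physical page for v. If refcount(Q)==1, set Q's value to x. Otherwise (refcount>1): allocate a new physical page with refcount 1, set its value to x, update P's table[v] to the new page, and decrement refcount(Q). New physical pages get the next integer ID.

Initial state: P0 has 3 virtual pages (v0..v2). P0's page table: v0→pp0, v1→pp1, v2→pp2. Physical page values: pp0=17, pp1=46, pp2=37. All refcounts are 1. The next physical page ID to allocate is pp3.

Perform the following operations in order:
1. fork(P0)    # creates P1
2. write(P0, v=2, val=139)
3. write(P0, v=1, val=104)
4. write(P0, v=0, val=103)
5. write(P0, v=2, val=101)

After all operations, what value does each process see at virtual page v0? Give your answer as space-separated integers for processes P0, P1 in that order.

Op 1: fork(P0) -> P1. 3 ppages; refcounts: pp0:2 pp1:2 pp2:2
Op 2: write(P0, v2, 139). refcount(pp2)=2>1 -> COPY to pp3. 4 ppages; refcounts: pp0:2 pp1:2 pp2:1 pp3:1
Op 3: write(P0, v1, 104). refcount(pp1)=2>1 -> COPY to pp4. 5 ppages; refcounts: pp0:2 pp1:1 pp2:1 pp3:1 pp4:1
Op 4: write(P0, v0, 103). refcount(pp0)=2>1 -> COPY to pp5. 6 ppages; refcounts: pp0:1 pp1:1 pp2:1 pp3:1 pp4:1 pp5:1
Op 5: write(P0, v2, 101). refcount(pp3)=1 -> write in place. 6 ppages; refcounts: pp0:1 pp1:1 pp2:1 pp3:1 pp4:1 pp5:1
P0: v0 -> pp5 = 103
P1: v0 -> pp0 = 17

Answer: 103 17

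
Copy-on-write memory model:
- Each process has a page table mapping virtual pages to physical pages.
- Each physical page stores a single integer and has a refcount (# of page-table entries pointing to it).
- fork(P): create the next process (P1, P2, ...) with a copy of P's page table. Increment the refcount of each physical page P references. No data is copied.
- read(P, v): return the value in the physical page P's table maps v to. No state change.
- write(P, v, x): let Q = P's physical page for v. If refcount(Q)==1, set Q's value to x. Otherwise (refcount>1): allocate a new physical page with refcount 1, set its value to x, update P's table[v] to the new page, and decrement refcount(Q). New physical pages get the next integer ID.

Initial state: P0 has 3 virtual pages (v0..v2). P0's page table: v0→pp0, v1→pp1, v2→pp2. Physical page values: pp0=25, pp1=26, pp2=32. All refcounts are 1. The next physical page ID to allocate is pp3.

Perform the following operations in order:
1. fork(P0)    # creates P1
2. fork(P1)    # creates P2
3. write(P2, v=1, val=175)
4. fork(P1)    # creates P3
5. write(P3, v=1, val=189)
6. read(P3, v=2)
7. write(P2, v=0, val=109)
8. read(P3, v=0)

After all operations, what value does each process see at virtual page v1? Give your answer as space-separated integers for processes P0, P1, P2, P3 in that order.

Answer: 26 26 175 189

Derivation:
Op 1: fork(P0) -> P1. 3 ppages; refcounts: pp0:2 pp1:2 pp2:2
Op 2: fork(P1) -> P2. 3 ppages; refcounts: pp0:3 pp1:3 pp2:3
Op 3: write(P2, v1, 175). refcount(pp1)=3>1 -> COPY to pp3. 4 ppages; refcounts: pp0:3 pp1:2 pp2:3 pp3:1
Op 4: fork(P1) -> P3. 4 ppages; refcounts: pp0:4 pp1:3 pp2:4 pp3:1
Op 5: write(P3, v1, 189). refcount(pp1)=3>1 -> COPY to pp4. 5 ppages; refcounts: pp0:4 pp1:2 pp2:4 pp3:1 pp4:1
Op 6: read(P3, v2) -> 32. No state change.
Op 7: write(P2, v0, 109). refcount(pp0)=4>1 -> COPY to pp5. 6 ppages; refcounts: pp0:3 pp1:2 pp2:4 pp3:1 pp4:1 pp5:1
Op 8: read(P3, v0) -> 25. No state change.
P0: v1 -> pp1 = 26
P1: v1 -> pp1 = 26
P2: v1 -> pp3 = 175
P3: v1 -> pp4 = 189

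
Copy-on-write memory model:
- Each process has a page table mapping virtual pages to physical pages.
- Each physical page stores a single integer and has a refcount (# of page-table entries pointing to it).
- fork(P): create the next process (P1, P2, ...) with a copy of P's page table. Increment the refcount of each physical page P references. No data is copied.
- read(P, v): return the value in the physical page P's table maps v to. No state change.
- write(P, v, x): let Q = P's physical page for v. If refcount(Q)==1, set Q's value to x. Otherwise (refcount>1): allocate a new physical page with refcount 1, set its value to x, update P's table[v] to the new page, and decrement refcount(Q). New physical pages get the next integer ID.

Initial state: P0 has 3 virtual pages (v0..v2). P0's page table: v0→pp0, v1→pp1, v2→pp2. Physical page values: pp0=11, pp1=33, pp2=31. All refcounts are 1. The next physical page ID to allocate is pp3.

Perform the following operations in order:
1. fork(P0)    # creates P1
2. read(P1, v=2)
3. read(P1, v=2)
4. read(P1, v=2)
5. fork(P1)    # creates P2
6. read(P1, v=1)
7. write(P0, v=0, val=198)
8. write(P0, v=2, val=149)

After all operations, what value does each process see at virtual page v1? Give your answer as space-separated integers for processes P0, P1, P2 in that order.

Answer: 33 33 33

Derivation:
Op 1: fork(P0) -> P1. 3 ppages; refcounts: pp0:2 pp1:2 pp2:2
Op 2: read(P1, v2) -> 31. No state change.
Op 3: read(P1, v2) -> 31. No state change.
Op 4: read(P1, v2) -> 31. No state change.
Op 5: fork(P1) -> P2. 3 ppages; refcounts: pp0:3 pp1:3 pp2:3
Op 6: read(P1, v1) -> 33. No state change.
Op 7: write(P0, v0, 198). refcount(pp0)=3>1 -> COPY to pp3. 4 ppages; refcounts: pp0:2 pp1:3 pp2:3 pp3:1
Op 8: write(P0, v2, 149). refcount(pp2)=3>1 -> COPY to pp4. 5 ppages; refcounts: pp0:2 pp1:3 pp2:2 pp3:1 pp4:1
P0: v1 -> pp1 = 33
P1: v1 -> pp1 = 33
P2: v1 -> pp1 = 33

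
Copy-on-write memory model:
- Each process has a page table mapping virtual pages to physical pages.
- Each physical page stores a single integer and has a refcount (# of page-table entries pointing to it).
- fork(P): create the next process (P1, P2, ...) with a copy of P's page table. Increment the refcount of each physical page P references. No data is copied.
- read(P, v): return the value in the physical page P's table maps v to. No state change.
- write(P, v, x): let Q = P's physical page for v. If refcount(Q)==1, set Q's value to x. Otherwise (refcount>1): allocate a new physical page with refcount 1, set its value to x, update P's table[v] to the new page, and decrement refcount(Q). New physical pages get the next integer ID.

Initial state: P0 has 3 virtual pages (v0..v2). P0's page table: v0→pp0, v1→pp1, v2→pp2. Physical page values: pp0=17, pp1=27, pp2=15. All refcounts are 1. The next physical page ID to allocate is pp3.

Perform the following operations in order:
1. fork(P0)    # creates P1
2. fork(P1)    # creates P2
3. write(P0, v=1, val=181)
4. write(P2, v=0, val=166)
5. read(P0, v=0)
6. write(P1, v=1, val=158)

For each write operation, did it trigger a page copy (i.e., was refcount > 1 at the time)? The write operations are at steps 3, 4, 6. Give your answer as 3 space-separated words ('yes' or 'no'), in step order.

Op 1: fork(P0) -> P1. 3 ppages; refcounts: pp0:2 pp1:2 pp2:2
Op 2: fork(P1) -> P2. 3 ppages; refcounts: pp0:3 pp1:3 pp2:3
Op 3: write(P0, v1, 181). refcount(pp1)=3>1 -> COPY to pp3. 4 ppages; refcounts: pp0:3 pp1:2 pp2:3 pp3:1
Op 4: write(P2, v0, 166). refcount(pp0)=3>1 -> COPY to pp4. 5 ppages; refcounts: pp0:2 pp1:2 pp2:3 pp3:1 pp4:1
Op 5: read(P0, v0) -> 17. No state change.
Op 6: write(P1, v1, 158). refcount(pp1)=2>1 -> COPY to pp5. 6 ppages; refcounts: pp0:2 pp1:1 pp2:3 pp3:1 pp4:1 pp5:1

yes yes yes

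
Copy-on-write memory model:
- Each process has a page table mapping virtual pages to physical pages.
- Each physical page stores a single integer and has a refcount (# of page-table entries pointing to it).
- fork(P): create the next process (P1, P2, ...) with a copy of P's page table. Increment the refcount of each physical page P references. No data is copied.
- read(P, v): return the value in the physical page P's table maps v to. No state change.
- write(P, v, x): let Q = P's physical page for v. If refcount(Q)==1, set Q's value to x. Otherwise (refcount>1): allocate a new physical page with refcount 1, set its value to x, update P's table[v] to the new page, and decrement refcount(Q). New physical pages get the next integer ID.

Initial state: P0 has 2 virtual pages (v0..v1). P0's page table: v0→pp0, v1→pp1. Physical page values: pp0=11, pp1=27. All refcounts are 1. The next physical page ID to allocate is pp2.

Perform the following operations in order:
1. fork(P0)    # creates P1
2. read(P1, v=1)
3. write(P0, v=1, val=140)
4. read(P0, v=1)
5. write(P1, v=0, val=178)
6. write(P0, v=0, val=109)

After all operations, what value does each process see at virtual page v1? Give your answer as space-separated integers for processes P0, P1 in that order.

Op 1: fork(P0) -> P1. 2 ppages; refcounts: pp0:2 pp1:2
Op 2: read(P1, v1) -> 27. No state change.
Op 3: write(P0, v1, 140). refcount(pp1)=2>1 -> COPY to pp2. 3 ppages; refcounts: pp0:2 pp1:1 pp2:1
Op 4: read(P0, v1) -> 140. No state change.
Op 5: write(P1, v0, 178). refcount(pp0)=2>1 -> COPY to pp3. 4 ppages; refcounts: pp0:1 pp1:1 pp2:1 pp3:1
Op 6: write(P0, v0, 109). refcount(pp0)=1 -> write in place. 4 ppages; refcounts: pp0:1 pp1:1 pp2:1 pp3:1
P0: v1 -> pp2 = 140
P1: v1 -> pp1 = 27

Answer: 140 27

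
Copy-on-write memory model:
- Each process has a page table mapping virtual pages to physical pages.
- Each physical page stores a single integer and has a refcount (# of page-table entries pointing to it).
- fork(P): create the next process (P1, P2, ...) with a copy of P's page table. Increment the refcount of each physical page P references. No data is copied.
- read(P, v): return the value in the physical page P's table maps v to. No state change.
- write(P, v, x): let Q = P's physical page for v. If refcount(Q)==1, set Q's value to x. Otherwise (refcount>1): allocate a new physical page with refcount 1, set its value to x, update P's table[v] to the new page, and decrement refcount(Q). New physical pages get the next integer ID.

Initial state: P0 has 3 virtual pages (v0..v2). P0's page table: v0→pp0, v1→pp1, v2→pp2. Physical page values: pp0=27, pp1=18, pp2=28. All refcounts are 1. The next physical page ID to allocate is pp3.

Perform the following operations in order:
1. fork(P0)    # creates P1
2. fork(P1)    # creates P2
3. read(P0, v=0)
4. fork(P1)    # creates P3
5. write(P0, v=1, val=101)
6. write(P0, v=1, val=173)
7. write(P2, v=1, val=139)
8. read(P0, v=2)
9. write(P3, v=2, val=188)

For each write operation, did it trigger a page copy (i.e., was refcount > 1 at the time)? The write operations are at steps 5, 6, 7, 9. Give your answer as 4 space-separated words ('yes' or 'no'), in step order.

Op 1: fork(P0) -> P1. 3 ppages; refcounts: pp0:2 pp1:2 pp2:2
Op 2: fork(P1) -> P2. 3 ppages; refcounts: pp0:3 pp1:3 pp2:3
Op 3: read(P0, v0) -> 27. No state change.
Op 4: fork(P1) -> P3. 3 ppages; refcounts: pp0:4 pp1:4 pp2:4
Op 5: write(P0, v1, 101). refcount(pp1)=4>1 -> COPY to pp3. 4 ppages; refcounts: pp0:4 pp1:3 pp2:4 pp3:1
Op 6: write(P0, v1, 173). refcount(pp3)=1 -> write in place. 4 ppages; refcounts: pp0:4 pp1:3 pp2:4 pp3:1
Op 7: write(P2, v1, 139). refcount(pp1)=3>1 -> COPY to pp4. 5 ppages; refcounts: pp0:4 pp1:2 pp2:4 pp3:1 pp4:1
Op 8: read(P0, v2) -> 28. No state change.
Op 9: write(P3, v2, 188). refcount(pp2)=4>1 -> COPY to pp5. 6 ppages; refcounts: pp0:4 pp1:2 pp2:3 pp3:1 pp4:1 pp5:1

yes no yes yes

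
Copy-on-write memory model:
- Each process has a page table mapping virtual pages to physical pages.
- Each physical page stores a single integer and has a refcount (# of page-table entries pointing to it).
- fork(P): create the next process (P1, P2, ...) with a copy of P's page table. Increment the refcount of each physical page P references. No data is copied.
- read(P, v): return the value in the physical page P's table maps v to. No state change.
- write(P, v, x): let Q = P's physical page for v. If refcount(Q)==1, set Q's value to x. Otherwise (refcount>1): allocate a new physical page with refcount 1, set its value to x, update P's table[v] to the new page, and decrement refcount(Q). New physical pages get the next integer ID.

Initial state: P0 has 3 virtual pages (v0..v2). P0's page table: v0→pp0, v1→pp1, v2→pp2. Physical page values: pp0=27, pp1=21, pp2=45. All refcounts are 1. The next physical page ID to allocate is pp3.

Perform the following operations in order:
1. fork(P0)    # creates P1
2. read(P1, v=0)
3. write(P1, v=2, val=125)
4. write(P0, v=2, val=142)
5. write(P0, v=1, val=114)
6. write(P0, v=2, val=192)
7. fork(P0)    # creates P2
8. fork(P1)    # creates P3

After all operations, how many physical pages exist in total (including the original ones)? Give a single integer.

Op 1: fork(P0) -> P1. 3 ppages; refcounts: pp0:2 pp1:2 pp2:2
Op 2: read(P1, v0) -> 27. No state change.
Op 3: write(P1, v2, 125). refcount(pp2)=2>1 -> COPY to pp3. 4 ppages; refcounts: pp0:2 pp1:2 pp2:1 pp3:1
Op 4: write(P0, v2, 142). refcount(pp2)=1 -> write in place. 4 ppages; refcounts: pp0:2 pp1:2 pp2:1 pp3:1
Op 5: write(P0, v1, 114). refcount(pp1)=2>1 -> COPY to pp4. 5 ppages; refcounts: pp0:2 pp1:1 pp2:1 pp3:1 pp4:1
Op 6: write(P0, v2, 192). refcount(pp2)=1 -> write in place. 5 ppages; refcounts: pp0:2 pp1:1 pp2:1 pp3:1 pp4:1
Op 7: fork(P0) -> P2. 5 ppages; refcounts: pp0:3 pp1:1 pp2:2 pp3:1 pp4:2
Op 8: fork(P1) -> P3. 5 ppages; refcounts: pp0:4 pp1:2 pp2:2 pp3:2 pp4:2

Answer: 5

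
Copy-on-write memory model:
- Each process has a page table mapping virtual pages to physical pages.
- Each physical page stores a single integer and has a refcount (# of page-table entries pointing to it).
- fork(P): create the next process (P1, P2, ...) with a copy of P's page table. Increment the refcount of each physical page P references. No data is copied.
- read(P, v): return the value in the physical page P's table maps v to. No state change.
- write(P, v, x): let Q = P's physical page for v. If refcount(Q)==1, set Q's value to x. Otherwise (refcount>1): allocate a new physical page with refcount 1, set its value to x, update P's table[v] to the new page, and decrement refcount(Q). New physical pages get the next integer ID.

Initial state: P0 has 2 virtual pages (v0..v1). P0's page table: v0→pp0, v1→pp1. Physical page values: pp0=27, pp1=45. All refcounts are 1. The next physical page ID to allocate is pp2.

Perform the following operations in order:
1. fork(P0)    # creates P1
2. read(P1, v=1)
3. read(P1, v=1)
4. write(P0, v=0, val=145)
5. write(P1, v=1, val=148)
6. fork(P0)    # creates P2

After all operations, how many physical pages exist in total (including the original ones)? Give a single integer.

Op 1: fork(P0) -> P1. 2 ppages; refcounts: pp0:2 pp1:2
Op 2: read(P1, v1) -> 45. No state change.
Op 3: read(P1, v1) -> 45. No state change.
Op 4: write(P0, v0, 145). refcount(pp0)=2>1 -> COPY to pp2. 3 ppages; refcounts: pp0:1 pp1:2 pp2:1
Op 5: write(P1, v1, 148). refcount(pp1)=2>1 -> COPY to pp3. 4 ppages; refcounts: pp0:1 pp1:1 pp2:1 pp3:1
Op 6: fork(P0) -> P2. 4 ppages; refcounts: pp0:1 pp1:2 pp2:2 pp3:1

Answer: 4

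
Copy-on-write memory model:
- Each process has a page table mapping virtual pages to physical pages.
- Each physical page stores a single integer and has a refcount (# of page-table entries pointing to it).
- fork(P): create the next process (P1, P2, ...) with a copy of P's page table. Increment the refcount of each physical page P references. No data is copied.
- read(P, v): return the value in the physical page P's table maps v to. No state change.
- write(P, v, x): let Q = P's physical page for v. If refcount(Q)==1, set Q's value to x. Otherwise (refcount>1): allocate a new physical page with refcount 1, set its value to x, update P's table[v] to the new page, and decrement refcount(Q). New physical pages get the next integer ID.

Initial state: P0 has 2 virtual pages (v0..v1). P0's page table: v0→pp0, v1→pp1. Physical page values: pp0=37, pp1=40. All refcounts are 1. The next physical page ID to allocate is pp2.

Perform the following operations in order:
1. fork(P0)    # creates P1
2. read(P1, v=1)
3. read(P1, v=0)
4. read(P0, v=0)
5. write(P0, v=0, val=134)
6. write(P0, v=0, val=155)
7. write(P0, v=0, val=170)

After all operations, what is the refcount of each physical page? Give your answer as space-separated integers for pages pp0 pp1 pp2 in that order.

Answer: 1 2 1

Derivation:
Op 1: fork(P0) -> P1. 2 ppages; refcounts: pp0:2 pp1:2
Op 2: read(P1, v1) -> 40. No state change.
Op 3: read(P1, v0) -> 37. No state change.
Op 4: read(P0, v0) -> 37. No state change.
Op 5: write(P0, v0, 134). refcount(pp0)=2>1 -> COPY to pp2. 3 ppages; refcounts: pp0:1 pp1:2 pp2:1
Op 6: write(P0, v0, 155). refcount(pp2)=1 -> write in place. 3 ppages; refcounts: pp0:1 pp1:2 pp2:1
Op 7: write(P0, v0, 170). refcount(pp2)=1 -> write in place. 3 ppages; refcounts: pp0:1 pp1:2 pp2:1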